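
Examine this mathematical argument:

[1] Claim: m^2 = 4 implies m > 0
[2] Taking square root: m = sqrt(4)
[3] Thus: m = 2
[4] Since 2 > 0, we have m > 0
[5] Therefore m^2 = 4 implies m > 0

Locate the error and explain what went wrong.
Step 2: Taking square root: m = sqrt(4)

Step 2 takes the square root and assumes the positive root only. The equation m^2 = 4 actually has two solutions: m = 2 and m = -2. The proof silently assumes m > 0 without justification, then uses this assumption to conclude m > 0, which is circular. The counterexample m = -2 shows the claim is false.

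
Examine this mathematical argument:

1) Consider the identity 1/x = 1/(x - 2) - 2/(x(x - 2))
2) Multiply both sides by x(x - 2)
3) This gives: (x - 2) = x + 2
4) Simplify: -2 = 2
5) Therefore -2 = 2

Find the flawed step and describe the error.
Step 3: This gives: (x - 2) = x + 2

Step 3 makes a sign error when clearing denominators. Multiplying -2/(x(x - 2)) by x(x - 2) gives -2, not +2. The correct result is (x - 2) = x - 2, which is trivially true, not (x - 2) = x + 2. (Step 1 is a valid identity: 1/(x - 2) - 2/(x(x - 2)) = (x - 2)/(x(x - 2)) = 1/x.)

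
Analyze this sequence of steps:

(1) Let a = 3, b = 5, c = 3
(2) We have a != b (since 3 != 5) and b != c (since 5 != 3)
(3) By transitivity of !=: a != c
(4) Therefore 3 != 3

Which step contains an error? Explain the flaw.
Step 3: By transitivity of !=: a != c

Step 3 incorrectly applies transitivity to the '!=' relation. Transitivity states: if a R b and b R c, then a R c. However, '!=' is not transitive. Counterexample: 3 != 5 and 5 != 3, but 3 = 3 (both equal 3). Transitivity holds for relations like <, <=, =, but not for !=.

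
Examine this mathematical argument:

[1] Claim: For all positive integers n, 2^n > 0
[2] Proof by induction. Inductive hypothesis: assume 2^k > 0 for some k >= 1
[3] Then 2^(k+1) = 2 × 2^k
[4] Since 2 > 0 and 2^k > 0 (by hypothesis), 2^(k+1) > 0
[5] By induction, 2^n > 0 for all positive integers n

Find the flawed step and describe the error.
Step 5: By induction, 2^n > 0 for all positive integers n

Step 5 concludes the proof by induction, but no base case was ever established. A valid induction proof requires: (1) a base case proving 2^1 > 0, and (2) an inductive step showing IF 2^k > 0 THEN 2^(k+1) > 0. Steps 2-4 correctly establish the inductive step, but without the base case the conclusion in step 5 does not follow.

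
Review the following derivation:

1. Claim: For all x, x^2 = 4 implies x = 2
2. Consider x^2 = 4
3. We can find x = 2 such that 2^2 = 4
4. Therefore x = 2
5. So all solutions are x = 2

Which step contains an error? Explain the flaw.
Step 4: Therefore x = 2

Step 4 incorrectly concludes that x = 2 is the only solution. The proof shows that x = 2 is A solution (existence), but does not show it is the ONLY solution (uniqueness). In fact, x = -2 is also a solution since (-2)^2 = 4. Finding one solution doesn't prove there are no others.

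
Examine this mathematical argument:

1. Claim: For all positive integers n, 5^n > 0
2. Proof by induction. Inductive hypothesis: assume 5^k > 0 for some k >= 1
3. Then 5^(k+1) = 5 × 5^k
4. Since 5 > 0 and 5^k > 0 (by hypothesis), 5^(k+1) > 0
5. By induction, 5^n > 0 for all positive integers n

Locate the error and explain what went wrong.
Step 5: By induction, 5^n > 0 for all positive integers n

Step 5 concludes the proof by induction, but no base case was ever established. A valid induction proof requires: (1) a base case proving 5^1 > 0, and (2) an inductive step showing IF 5^k > 0 THEN 5^(k+1) > 0. Steps 2-4 correctly establish the inductive step, but without the base case the conclusion in step 5 does not follow.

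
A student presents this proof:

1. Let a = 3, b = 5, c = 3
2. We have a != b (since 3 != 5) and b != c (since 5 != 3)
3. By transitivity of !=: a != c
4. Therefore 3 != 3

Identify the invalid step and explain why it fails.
Step 3: By transitivity of !=: a != c

Step 3 incorrectly applies transitivity to the '!=' relation. Transitivity states: if a R b and b R c, then a R c. However, '!=' is not transitive. Counterexample: 3 != 5 and 5 != 3, but 3 = 3 (both equal 3). Transitivity holds for relations like <, <=, =, but not for !=.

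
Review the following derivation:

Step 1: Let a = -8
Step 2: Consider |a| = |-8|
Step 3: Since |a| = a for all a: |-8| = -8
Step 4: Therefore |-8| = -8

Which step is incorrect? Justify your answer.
Step 3: Since |a| = a for all a: |-8| = -8

Step 3 incorrectly states that |a| = a for all a. The correct definition is |a| = a when a >= 0, and |a| = -a when a < 0. Since -8 < 0, we have |-8| = -(-8) = 8, not -8.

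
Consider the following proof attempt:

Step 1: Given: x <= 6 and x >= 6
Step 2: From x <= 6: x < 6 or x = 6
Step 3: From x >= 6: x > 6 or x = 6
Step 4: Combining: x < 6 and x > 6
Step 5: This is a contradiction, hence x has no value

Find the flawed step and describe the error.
Step 4: Combining: x < 6 and x > 6

Step 4 incorrectly combines the conditions. From x <= 6 and x >= 6, the intersection is x = 6. The error treats the 'or' cases as 'and' requirements. The correct conclusion is that x = 6 is the unique solution, not that no solution exists.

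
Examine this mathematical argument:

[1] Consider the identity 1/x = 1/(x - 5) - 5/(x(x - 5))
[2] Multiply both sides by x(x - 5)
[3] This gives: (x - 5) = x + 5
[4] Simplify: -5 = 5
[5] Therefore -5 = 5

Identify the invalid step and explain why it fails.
Step 3: This gives: (x - 5) = x + 5

Step 3 makes a sign error when clearing denominators. Multiplying -5/(x(x - 5)) by x(x - 5) gives -5, not +5. The correct result is (x - 5) = x - 5, which is trivially true, not (x - 5) = x + 5. (Step 1 is a valid identity: 1/(x - 5) - 5/(x(x - 5)) = (x - 5)/(x(x - 5)) = 1/x.)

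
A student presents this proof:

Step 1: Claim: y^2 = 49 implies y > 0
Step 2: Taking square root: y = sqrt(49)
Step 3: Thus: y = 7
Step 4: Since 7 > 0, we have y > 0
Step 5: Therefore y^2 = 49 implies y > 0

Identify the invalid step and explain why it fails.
Step 2: Taking square root: y = sqrt(49)

Step 2 takes the square root and assumes the positive root only. The equation y^2 = 49 actually has two solutions: y = 7 and y = -7. The proof silently assumes y > 0 without justification, then uses this assumption to conclude y > 0, which is circular. The counterexample y = -7 shows the claim is false.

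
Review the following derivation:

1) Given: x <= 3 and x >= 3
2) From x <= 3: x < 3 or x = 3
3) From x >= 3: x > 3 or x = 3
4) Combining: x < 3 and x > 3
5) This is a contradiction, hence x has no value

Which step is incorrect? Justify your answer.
Step 4: Combining: x < 3 and x > 3

Step 4 incorrectly combines the conditions. From x <= 3 and x >= 3, the intersection is x = 3. The error treats the 'or' cases as 'and' requirements. The correct conclusion is that x = 3 is the unique solution, not that no solution exists.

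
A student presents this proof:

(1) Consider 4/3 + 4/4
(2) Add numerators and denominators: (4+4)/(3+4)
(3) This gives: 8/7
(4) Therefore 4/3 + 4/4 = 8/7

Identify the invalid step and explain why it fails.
Step 2: Add numerators and denominators: (4+4)/(3+4)

Step 2 incorrectly adds fractions by separately adding numerators and denominators. This is wrong. The correct method requires a common denominator: 4/3 + 4/4 = (4×4 + 4×3)/(3×4) = 28/12 = 7/3. The method used gives 8/7, which is different.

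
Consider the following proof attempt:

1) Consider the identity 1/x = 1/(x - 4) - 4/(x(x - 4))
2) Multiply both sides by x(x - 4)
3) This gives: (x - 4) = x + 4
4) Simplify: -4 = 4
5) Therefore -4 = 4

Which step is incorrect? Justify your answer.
Step 3: This gives: (x - 4) = x + 4

Step 3 makes a sign error when clearing denominators. Multiplying -4/(x(x - 4)) by x(x - 4) gives -4, not +4. The correct result is (x - 4) = x - 4, which is trivially true, not (x - 4) = x + 4. (Step 1 is a valid identity: 1/(x - 4) - 4/(x(x - 4)) = (x - 4)/(x(x - 4)) = 1/x.)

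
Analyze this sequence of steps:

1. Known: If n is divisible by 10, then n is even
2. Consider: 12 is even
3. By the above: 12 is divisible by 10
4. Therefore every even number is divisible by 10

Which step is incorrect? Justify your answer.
Step 3: By the above: 12 is divisible by 10

Step 3 commits the fallacy of affirming the consequent. The known fact 'divisible by 10 → even' does NOT imply 'even → divisible by 10'. That would be the converse, which is false. For example, 12 is even but 12 ÷ 10 = 1.20, which is not an integer.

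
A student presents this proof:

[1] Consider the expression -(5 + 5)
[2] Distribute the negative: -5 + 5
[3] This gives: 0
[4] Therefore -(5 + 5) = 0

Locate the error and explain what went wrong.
Step 2: Distribute the negative: -5 + 5

Step 2 incorrectly distributes the negative sign. The correct distribution is -(5 + 5) = -5 - 5 = -10. The negative must be applied to both terms, not just the first. The error treats -(5 + 5) as -5 + 5, which equals 0 instead of -10.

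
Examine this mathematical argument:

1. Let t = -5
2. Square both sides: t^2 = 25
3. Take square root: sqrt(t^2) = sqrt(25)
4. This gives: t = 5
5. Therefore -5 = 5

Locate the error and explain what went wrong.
Step 4: This gives: t = 5

Step 4 incorrectly states that sqrt(t^2) = t. The correct identity is sqrt(t^2) = |t|. Since t = -5 < 0, we have sqrt(t^2) = |-5| = 5, not t = -5.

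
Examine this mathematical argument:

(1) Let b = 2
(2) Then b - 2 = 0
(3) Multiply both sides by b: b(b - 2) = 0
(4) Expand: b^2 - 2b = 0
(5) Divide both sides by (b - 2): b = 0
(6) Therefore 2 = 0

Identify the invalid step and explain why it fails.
Step 5: Divide both sides by (b - 2): b = 0

Step 5 divides both sides by (b - 2). However, since b = 2, we have (b - 2) = 0. Division by zero is undefined, making this step invalid.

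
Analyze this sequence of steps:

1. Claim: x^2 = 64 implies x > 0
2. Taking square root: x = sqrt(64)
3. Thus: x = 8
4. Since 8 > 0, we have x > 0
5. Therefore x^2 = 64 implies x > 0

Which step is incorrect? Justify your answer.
Step 2: Taking square root: x = sqrt(64)

Step 2 takes the square root and assumes the positive root only. The equation x^2 = 64 actually has two solutions: x = 8 and x = -8. The proof silently assumes x > 0 without justification, then uses this assumption to conclude x > 0, which is circular. The counterexample x = -8 shows the claim is false.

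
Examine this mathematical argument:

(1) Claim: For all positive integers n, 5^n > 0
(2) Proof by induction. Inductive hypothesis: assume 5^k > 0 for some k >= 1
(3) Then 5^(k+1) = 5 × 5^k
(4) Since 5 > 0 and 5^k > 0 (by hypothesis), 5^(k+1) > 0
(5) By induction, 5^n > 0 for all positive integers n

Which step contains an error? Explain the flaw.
Step 5: By induction, 5^n > 0 for all positive integers n

Step 5 concludes the proof by induction, but no base case was ever established. A valid induction proof requires: (1) a base case proving 5^1 > 0, and (2) an inductive step showing IF 5^k > 0 THEN 5^(k+1) > 0. Steps 2-4 correctly establish the inductive step, but without the base case the conclusion in step 5 does not follow.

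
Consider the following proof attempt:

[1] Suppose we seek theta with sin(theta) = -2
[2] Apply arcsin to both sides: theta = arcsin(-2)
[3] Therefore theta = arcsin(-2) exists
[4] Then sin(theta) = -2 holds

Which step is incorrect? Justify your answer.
Step 2: Apply arcsin to both sides: theta = arcsin(-2)

Step 2 applies arcsin to -2. However, arcsin(x) is only defined for x in [-1, 1] because sin(theta) can only produce values in that range. Since |-2| > 1, arcsin(-2) is undefined. There is no angle whose sine equals -2.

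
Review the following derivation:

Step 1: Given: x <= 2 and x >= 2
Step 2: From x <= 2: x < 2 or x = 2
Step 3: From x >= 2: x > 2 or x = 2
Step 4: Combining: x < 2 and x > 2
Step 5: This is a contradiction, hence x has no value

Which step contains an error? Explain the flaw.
Step 4: Combining: x < 2 and x > 2

Step 4 incorrectly combines the conditions. From x <= 2 and x >= 2, the intersection is x = 2. The error treats the 'or' cases as 'and' requirements. The correct conclusion is that x = 2 is the unique solution, not that no solution exists.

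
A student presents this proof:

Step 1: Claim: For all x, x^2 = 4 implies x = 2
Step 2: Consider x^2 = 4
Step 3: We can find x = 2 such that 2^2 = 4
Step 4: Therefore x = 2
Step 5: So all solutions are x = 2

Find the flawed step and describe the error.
Step 4: Therefore x = 2

Step 4 incorrectly concludes that x = 2 is the only solution. The proof shows that x = 2 is A solution (existence), but does not show it is the ONLY solution (uniqueness). In fact, x = -2 is also a solution since (-2)^2 = 4. Finding one solution doesn't prove there are no others.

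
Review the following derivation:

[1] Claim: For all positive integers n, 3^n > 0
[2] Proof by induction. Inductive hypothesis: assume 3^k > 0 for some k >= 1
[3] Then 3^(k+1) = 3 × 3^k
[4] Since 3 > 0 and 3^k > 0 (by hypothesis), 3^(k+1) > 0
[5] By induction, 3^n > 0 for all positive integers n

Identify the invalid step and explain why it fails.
Step 5: By induction, 3^n > 0 for all positive integers n

Step 5 concludes the proof by induction, but no base case was ever established. A valid induction proof requires: (1) a base case proving 3^1 > 0, and (2) an inductive step showing IF 3^k > 0 THEN 3^(k+1) > 0. Steps 2-4 correctly establish the inductive step, but without the base case the conclusion in step 5 does not follow.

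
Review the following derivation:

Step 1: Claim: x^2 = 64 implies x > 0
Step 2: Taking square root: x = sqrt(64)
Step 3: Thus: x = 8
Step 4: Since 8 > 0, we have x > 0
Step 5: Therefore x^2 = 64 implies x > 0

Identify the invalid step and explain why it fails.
Step 2: Taking square root: x = sqrt(64)

Step 2 takes the square root and assumes the positive root only. The equation x^2 = 64 actually has two solutions: x = 8 and x = -8. The proof silently assumes x > 0 without justification, then uses this assumption to conclude x > 0, which is circular. The counterexample x = -8 shows the claim is false.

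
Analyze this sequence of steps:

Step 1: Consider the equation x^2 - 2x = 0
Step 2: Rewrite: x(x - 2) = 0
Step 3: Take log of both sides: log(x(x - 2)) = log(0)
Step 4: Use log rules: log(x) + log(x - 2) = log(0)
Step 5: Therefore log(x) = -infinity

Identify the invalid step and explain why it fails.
Step 3: Take log of both sides: log(x(x - 2)) = log(0)

Step 3 takes the logarithm of both sides, resulting in log(0) on the right side. The logarithm is only defined for positive numbers; log(0) is undefined (approaches negative infinity). This operation is invalid.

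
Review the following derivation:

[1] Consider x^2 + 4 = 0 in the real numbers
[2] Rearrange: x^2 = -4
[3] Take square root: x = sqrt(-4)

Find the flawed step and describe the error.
Step 3: Take square root: x = sqrt(-4)

Step 3 takes the square root of -4, which is negative. In the real number system, the square root of a negative number is undefined. The equation x^2 + 4 = 0 has no real solutions. Square roots of negative numbers only exist in the complex numbers.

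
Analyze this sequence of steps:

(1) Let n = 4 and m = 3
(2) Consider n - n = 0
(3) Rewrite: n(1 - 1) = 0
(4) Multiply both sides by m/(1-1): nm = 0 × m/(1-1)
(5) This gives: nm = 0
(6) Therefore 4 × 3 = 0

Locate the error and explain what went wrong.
Step 4: Multiply both sides by m/(1-1): nm = 0 × m/(1-1)

Step 4 multiplies both sides by m/(1-1). However, 1-1 = 0, so this is multiplication by m/0, which is undefined. We cannot multiply by an undefined expression.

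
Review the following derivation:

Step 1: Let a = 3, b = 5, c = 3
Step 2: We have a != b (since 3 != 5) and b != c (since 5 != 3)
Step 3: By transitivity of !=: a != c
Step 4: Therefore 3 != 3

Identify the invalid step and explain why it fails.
Step 3: By transitivity of !=: a != c

Step 3 incorrectly applies transitivity to the '!=' relation. Transitivity states: if a R b and b R c, then a R c. However, '!=' is not transitive. Counterexample: 3 != 5 and 5 != 3, but 3 = 3 (both equal 3). Transitivity holds for relations like <, <=, =, but not for !=.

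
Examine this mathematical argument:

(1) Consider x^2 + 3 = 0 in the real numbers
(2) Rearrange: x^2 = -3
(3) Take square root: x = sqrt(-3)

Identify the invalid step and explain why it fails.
Step 3: Take square root: x = sqrt(-3)

Step 3 takes the square root of -3, which is negative. In the real number system, the square root of a negative number is undefined. The equation x^2 + 3 = 0 has no real solutions. Square roots of negative numbers only exist in the complex numbers.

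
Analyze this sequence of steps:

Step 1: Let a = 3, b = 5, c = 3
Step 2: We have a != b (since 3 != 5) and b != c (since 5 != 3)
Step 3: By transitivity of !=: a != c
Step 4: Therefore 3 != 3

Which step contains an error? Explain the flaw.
Step 3: By transitivity of !=: a != c

Step 3 incorrectly applies transitivity to the '!=' relation. Transitivity states: if a R b and b R c, then a R c. However, '!=' is not transitive. Counterexample: 3 != 5 and 5 != 3, but 3 = 3 (both equal 3). Transitivity holds for relations like <, <=, =, but not for !=.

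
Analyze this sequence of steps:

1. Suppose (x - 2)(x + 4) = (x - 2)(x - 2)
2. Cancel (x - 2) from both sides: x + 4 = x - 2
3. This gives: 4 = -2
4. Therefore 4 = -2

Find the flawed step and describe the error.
Step 2: Cancel (x - 2) from both sides: x + 4 = x - 2

Step 2 cancels (x - 2) from both sides. This is only valid if (x - 2) ≠ 0, i.e., x ≠ 2. When x = 2, both sides equal zero regardless of the other factors. The correct approach requires considering x = 2 as a separate case.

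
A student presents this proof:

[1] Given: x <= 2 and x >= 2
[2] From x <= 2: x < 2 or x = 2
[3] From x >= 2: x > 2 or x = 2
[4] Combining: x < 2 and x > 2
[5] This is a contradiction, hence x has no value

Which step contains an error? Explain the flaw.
Step 4: Combining: x < 2 and x > 2

Step 4 incorrectly combines the conditions. From x <= 2 and x >= 2, the intersection is x = 2. The error treats the 'or' cases as 'and' requirements. The correct conclusion is that x = 2 is the unique solution, not that no solution exists.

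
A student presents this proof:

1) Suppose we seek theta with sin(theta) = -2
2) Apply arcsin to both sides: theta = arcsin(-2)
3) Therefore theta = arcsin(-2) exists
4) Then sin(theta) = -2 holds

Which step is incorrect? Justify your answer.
Step 2: Apply arcsin to both sides: theta = arcsin(-2)

Step 2 applies arcsin to -2. However, arcsin(x) is only defined for x in [-1, 1] because sin(theta) can only produce values in that range. Since |-2| > 1, arcsin(-2) is undefined. There is no angle whose sine equals -2.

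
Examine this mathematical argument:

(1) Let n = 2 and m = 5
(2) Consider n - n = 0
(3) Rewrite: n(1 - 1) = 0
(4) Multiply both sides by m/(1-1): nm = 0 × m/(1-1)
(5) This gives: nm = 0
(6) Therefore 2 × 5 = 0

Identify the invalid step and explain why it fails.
Step 4: Multiply both sides by m/(1-1): nm = 0 × m/(1-1)

Step 4 multiplies both sides by m/(1-1). However, 1-1 = 0, so this is multiplication by m/0, which is undefined. We cannot multiply by an undefined expression.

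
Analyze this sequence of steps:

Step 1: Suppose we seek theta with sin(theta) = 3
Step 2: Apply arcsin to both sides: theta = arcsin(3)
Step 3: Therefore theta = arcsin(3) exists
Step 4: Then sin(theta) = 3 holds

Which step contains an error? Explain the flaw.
Step 2: Apply arcsin to both sides: theta = arcsin(3)

Step 2 applies arcsin to 3. However, arcsin(x) is only defined for x in [-1, 1] because sin(theta) can only produce values in that range. Since |3| > 1, arcsin(3) is undefined. There is no angle whose sine equals 3.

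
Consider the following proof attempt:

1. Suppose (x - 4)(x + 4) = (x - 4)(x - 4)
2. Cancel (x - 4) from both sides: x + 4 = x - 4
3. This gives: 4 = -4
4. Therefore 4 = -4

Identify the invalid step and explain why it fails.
Step 2: Cancel (x - 4) from both sides: x + 4 = x - 4

Step 2 cancels (x - 4) from both sides. This is only valid if (x - 4) ≠ 0, i.e., x ≠ 4. When x = 4, both sides equal zero regardless of the other factors. The correct approach requires considering x = 4 as a separate case.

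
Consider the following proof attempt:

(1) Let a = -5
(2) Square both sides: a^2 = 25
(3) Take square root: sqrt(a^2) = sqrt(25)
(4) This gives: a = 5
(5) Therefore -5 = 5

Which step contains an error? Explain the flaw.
Step 4: This gives: a = 5

Step 4 incorrectly states that sqrt(a^2) = a. The correct identity is sqrt(a^2) = |a|. Since a = -5 < 0, we have sqrt(a^2) = |-5| = 5, not a = -5.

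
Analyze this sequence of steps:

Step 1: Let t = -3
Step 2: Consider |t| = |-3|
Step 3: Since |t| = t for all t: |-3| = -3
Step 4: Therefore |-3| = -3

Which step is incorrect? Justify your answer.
Step 3: Since |t| = t for all t: |-3| = -3

Step 3 incorrectly states that |t| = t for all t. The correct definition is |t| = t when t >= 0, and |t| = -t when t < 0. Since -3 < 0, we have |-3| = -(-3) = 3, not -3.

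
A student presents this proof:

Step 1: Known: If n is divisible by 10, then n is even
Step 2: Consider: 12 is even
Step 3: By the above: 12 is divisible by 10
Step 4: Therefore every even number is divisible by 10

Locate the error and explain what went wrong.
Step 3: By the above: 12 is divisible by 10

Step 3 commits the fallacy of affirming the consequent. The known fact 'divisible by 10 → even' does NOT imply 'even → divisible by 10'. That would be the converse, which is false. For example, 12 is even but 12 ÷ 10 = 1.20, which is not an integer.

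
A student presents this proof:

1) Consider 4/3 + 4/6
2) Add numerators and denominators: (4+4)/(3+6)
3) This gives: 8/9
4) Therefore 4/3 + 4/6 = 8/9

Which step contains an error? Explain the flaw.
Step 2: Add numerators and denominators: (4+4)/(3+6)

Step 2 incorrectly adds fractions by separately adding numerators and denominators. This is wrong. The correct method requires a common denominator: 4/3 + 4/6 = (4×6 + 4×3)/(3×6) = 36/18 = 2. The method used gives 8/9, which is different.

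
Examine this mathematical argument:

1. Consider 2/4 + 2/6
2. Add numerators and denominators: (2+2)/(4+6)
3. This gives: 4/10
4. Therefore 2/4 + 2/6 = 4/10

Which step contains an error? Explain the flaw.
Step 2: Add numerators and denominators: (2+2)/(4+6)

Step 2 incorrectly adds fractions by separately adding numerators and denominators. This is wrong. The correct method requires a common denominator: 2/4 + 2/6 = (2×6 + 2×4)/(4×6) = 20/24 = 5/6. The method used gives 4/10, which is different.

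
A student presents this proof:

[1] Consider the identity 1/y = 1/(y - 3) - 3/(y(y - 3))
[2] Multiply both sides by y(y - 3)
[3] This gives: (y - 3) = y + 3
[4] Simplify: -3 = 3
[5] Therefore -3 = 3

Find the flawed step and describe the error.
Step 3: This gives: (y - 3) = y + 3

Step 3 makes a sign error when clearing denominators. Multiplying -3/(y(y - 3)) by y(y - 3) gives -3, not +3. The correct result is (y - 3) = y - 3, which is trivially true, not (y - 3) = y + 3. (Step 1 is a valid identity: 1/(y - 3) - 3/(y(y - 3)) = (y - 3)/(y(y - 3)) = 1/y.)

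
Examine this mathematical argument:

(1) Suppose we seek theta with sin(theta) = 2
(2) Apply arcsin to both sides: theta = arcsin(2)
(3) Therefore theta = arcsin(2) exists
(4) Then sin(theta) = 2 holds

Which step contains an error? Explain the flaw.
Step 2: Apply arcsin to both sides: theta = arcsin(2)

Step 2 applies arcsin to 2. However, arcsin(x) is only defined for x in [-1, 1] because sin(theta) can only produce values in that range. Since |2| > 1, arcsin(2) is undefined. There is no angle whose sine equals 2.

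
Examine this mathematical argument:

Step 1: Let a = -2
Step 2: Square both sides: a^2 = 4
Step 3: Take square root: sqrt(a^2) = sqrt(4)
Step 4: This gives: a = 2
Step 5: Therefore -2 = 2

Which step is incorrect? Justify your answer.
Step 4: This gives: a = 2

Step 4 incorrectly states that sqrt(a^2) = a. The correct identity is sqrt(a^2) = |a|. Since a = -2 < 0, we have sqrt(a^2) = |-2| = 2, not a = -2.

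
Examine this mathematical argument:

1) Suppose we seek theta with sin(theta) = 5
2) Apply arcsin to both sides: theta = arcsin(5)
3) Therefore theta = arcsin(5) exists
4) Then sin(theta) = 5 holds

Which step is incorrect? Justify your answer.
Step 2: Apply arcsin to both sides: theta = arcsin(5)

Step 2 applies arcsin to 5. However, arcsin(x) is only defined for x in [-1, 1] because sin(theta) can only produce values in that range. Since |5| > 1, arcsin(5) is undefined. There is no angle whose sine equals 5.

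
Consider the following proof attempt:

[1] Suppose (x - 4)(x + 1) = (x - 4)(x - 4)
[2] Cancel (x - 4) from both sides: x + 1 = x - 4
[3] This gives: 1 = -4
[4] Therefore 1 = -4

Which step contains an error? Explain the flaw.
Step 2: Cancel (x - 4) from both sides: x + 1 = x - 4

Step 2 cancels (x - 4) from both sides. This is only valid if (x - 4) ≠ 0, i.e., x ≠ 4. When x = 4, both sides equal zero regardless of the other factors. The correct approach requires considering x = 4 as a separate case.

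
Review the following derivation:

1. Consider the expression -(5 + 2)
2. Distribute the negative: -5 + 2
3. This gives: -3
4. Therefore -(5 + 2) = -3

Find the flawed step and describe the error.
Step 2: Distribute the negative: -5 + 2

Step 2 incorrectly distributes the negative sign. The correct distribution is -(5 + 2) = -5 - 2 = -7. The negative must be applied to both terms, not just the first. The error treats -(5 + 2) as -5 + 2, which equals -3 instead of -7.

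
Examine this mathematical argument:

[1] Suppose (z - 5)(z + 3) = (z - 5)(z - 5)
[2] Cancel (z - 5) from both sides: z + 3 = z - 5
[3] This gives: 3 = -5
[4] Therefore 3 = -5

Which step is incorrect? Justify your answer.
Step 2: Cancel (z - 5) from both sides: z + 3 = z - 5

Step 2 cancels (z - 5) from both sides. This is only valid if (z - 5) ≠ 0, i.e., z ≠ 5. When z = 5, both sides equal zero regardless of the other factors. The correct approach requires considering z = 5 as a separate case.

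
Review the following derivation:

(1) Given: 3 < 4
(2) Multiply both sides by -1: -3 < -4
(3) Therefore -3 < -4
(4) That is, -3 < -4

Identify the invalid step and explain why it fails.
Step 2: Multiply both sides by -1: -3 < -4

Step 2 multiplies both sides by -1 but fails to reverse the inequality sign. When multiplying (or dividing) an inequality by a negative number, the direction must be reversed. Since 3 < 4, we should get -3 > -4, i.e., -3 > -4.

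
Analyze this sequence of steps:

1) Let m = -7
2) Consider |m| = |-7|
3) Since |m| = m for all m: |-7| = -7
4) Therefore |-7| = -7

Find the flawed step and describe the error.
Step 3: Since |m| = m for all m: |-7| = -7

Step 3 incorrectly states that |m| = m for all m. The correct definition is |m| = m when m >= 0, and |m| = -m when m < 0. Since -7 < 0, we have |-7| = -(-7) = 7, not -7.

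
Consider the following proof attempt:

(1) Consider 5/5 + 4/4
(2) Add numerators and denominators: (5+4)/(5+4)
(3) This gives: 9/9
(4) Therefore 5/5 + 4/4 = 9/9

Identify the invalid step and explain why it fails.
Step 2: Add numerators and denominators: (5+4)/(5+4)

Step 2 incorrectly adds fractions by separately adding numerators and denominators. This is wrong. The correct method requires a common denominator: 5/5 + 4/4 = (5×4 + 4×5)/(5×4) = 40/20 = 2. The method used gives 9/9, which is different.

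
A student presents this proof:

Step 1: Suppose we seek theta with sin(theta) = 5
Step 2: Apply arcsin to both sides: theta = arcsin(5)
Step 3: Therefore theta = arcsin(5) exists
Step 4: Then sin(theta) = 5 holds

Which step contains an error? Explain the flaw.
Step 2: Apply arcsin to both sides: theta = arcsin(5)

Step 2 applies arcsin to 5. However, arcsin(x) is only defined for x in [-1, 1] because sin(theta) can only produce values in that range. Since |5| > 1, arcsin(5) is undefined. There is no angle whose sine equals 5.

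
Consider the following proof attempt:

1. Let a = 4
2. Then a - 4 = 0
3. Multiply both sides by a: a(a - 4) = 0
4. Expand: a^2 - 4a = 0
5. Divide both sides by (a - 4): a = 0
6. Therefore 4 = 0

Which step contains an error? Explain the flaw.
Step 5: Divide both sides by (a - 4): a = 0

Step 5 divides both sides by (a - 4). However, since a = 4, we have (a - 4) = 0. Division by zero is undefined, making this step invalid.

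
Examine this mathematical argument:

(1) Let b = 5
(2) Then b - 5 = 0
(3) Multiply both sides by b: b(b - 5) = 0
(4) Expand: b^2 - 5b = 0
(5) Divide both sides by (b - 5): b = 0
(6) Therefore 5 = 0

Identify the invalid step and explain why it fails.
Step 5: Divide both sides by (b - 5): b = 0

Step 5 divides both sides by (b - 5). However, since b = 5, we have (b - 5) = 0. Division by zero is undefined, making this step invalid.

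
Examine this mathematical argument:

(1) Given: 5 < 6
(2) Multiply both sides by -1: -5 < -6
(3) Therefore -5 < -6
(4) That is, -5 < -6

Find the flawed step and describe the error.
Step 2: Multiply both sides by -1: -5 < -6

Step 2 multiplies both sides by -1 but fails to reverse the inequality sign. When multiplying (or dividing) an inequality by a negative number, the direction must be reversed. Since 5 < 6, we should get -5 > -6, i.e., -5 > -6.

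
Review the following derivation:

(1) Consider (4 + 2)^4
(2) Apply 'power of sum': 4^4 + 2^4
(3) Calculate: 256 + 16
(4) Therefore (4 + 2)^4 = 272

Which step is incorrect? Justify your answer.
Step 2: Apply 'power of sum': 4^4 + 2^4

Step 2 incorrectly applies a non-existent rule '(a+b)^n = a^n + b^n'. This is false in general. The correct expansion uses the binomial theorem. The actual value is (4 + 2)^4 = 6^4 = 1296, not 272.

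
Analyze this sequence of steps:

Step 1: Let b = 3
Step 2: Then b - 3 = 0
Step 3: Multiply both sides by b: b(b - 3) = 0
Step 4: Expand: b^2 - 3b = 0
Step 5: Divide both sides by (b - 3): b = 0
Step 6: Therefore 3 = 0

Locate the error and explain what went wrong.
Step 5: Divide both sides by (b - 3): b = 0

Step 5 divides both sides by (b - 3). However, since b = 3, we have (b - 3) = 0. Division by zero is undefined, making this step invalid.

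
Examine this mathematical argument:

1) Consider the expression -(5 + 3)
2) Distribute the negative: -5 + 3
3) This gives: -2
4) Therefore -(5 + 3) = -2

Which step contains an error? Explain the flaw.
Step 2: Distribute the negative: -5 + 3

Step 2 incorrectly distributes the negative sign. The correct distribution is -(5 + 3) = -5 - 3 = -8. The negative must be applied to both terms, not just the first. The error treats -(5 + 3) as -5 + 3, which equals -2 instead of -8.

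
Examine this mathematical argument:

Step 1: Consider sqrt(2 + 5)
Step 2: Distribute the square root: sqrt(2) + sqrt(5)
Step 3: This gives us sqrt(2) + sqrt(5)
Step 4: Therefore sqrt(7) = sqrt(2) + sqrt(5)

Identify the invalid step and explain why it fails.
Step 2: Distribute the square root: sqrt(2) + sqrt(5)

Step 2 incorrectly 'distributes' the square root over addition. The square root function does not distribute: sqrt(a + b) ≠ sqrt(a) + sqrt(b). In fact, sqrt(2 + 5) = sqrt(7) ≈ 2.6458, while sqrt(2) + sqrt(5) ≈ 3.6503.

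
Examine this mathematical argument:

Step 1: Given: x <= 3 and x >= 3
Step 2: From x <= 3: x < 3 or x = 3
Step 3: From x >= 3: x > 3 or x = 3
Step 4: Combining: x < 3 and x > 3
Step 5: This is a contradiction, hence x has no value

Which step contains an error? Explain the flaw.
Step 4: Combining: x < 3 and x > 3

Step 4 incorrectly combines the conditions. From x <= 3 and x >= 3, the intersection is x = 3. The error treats the 'or' cases as 'and' requirements. The correct conclusion is that x = 3 is the unique solution, not that no solution exists.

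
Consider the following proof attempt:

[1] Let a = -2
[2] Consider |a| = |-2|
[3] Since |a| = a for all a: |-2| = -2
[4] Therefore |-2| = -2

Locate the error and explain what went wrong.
Step 3: Since |a| = a for all a: |-2| = -2

Step 3 incorrectly states that |a| = a for all a. The correct definition is |a| = a when a >= 0, and |a| = -a when a < 0. Since -2 < 0, we have |-2| = -(-2) = 2, not -2.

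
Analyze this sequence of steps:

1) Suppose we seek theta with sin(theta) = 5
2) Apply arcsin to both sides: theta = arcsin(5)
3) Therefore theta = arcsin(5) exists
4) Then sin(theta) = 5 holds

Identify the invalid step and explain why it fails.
Step 2: Apply arcsin to both sides: theta = arcsin(5)

Step 2 applies arcsin to 5. However, arcsin(x) is only defined for x in [-1, 1] because sin(theta) can only produce values in that range. Since |5| > 1, arcsin(5) is undefined. There is no angle whose sine equals 5.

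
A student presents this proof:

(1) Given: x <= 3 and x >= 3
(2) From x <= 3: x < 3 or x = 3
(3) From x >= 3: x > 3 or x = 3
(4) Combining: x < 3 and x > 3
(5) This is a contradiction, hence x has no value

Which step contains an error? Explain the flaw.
Step 4: Combining: x < 3 and x > 3

Step 4 incorrectly combines the conditions. From x <= 3 and x >= 3, the intersection is x = 3. The error treats the 'or' cases as 'and' requirements. The correct conclusion is that x = 3 is the unique solution, not that no solution exists.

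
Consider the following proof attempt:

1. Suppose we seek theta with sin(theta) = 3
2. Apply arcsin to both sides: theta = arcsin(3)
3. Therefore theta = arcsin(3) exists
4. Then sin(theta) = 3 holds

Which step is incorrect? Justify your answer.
Step 2: Apply arcsin to both sides: theta = arcsin(3)

Step 2 applies arcsin to 3. However, arcsin(x) is only defined for x in [-1, 1] because sin(theta) can only produce values in that range. Since |3| > 1, arcsin(3) is undefined. There is no angle whose sine equals 3.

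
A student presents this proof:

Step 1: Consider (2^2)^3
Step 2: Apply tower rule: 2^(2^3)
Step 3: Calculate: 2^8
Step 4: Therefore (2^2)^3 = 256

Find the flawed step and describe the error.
Step 2: Apply tower rule: 2^(2^3)

Step 2 incorrectly states that (a^b)^c = a^(b^c). The correct rule is (a^b)^c = a^(b×c). The actual value is (2^2)^3 = 2^6 = 64, not 2^8 = 256.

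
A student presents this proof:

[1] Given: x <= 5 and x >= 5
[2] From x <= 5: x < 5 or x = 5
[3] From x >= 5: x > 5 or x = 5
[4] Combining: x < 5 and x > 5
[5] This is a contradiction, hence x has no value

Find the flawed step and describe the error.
Step 4: Combining: x < 5 and x > 5

Step 4 incorrectly combines the conditions. From x <= 5 and x >= 5, the intersection is x = 5. The error treats the 'or' cases as 'and' requirements. The correct conclusion is that x = 5 is the unique solution, not that no solution exists.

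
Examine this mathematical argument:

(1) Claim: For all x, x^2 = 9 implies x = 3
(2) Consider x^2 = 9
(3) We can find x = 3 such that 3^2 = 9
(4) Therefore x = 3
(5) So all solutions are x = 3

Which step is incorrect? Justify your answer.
Step 4: Therefore x = 3

Step 4 incorrectly concludes that x = 3 is the only solution. The proof shows that x = 3 is A solution (existence), but does not show it is the ONLY solution (uniqueness). In fact, x = -3 is also a solution since (-3)^2 = 9. Finding one solution doesn't prove there are no others.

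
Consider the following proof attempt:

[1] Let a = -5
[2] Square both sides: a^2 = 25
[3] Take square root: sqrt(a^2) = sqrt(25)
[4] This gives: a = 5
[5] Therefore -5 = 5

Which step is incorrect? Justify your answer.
Step 4: This gives: a = 5

Step 4 incorrectly states that sqrt(a^2) = a. The correct identity is sqrt(a^2) = |a|. Since a = -5 < 0, we have sqrt(a^2) = |-5| = 5, not a = -5.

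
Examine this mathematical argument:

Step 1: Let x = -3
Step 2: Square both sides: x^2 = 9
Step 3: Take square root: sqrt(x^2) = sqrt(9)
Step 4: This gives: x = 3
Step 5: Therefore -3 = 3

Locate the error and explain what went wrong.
Step 4: This gives: x = 3

Step 4 incorrectly states that sqrt(x^2) = x. The correct identity is sqrt(x^2) = |x|. Since x = -3 < 0, we have sqrt(x^2) = |-3| = 3, not x = -3.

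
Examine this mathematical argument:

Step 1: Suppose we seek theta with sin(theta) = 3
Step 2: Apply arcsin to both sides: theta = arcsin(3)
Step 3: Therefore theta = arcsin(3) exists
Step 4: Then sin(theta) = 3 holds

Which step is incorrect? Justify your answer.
Step 2: Apply arcsin to both sides: theta = arcsin(3)

Step 2 applies arcsin to 3. However, arcsin(x) is only defined for x in [-1, 1] because sin(theta) can only produce values in that range. Since |3| > 1, arcsin(3) is undefined. There is no angle whose sine equals 3.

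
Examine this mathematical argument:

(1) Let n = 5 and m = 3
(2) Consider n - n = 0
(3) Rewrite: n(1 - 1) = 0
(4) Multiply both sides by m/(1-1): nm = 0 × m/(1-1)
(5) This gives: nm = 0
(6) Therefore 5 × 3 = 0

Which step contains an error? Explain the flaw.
Step 4: Multiply both sides by m/(1-1): nm = 0 × m/(1-1)

Step 4 multiplies both sides by m/(1-1). However, 1-1 = 0, so this is multiplication by m/0, which is undefined. We cannot multiply by an undefined expression.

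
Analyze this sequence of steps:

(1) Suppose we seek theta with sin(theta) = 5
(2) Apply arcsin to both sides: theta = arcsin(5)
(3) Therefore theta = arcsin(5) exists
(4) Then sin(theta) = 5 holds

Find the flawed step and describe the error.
Step 2: Apply arcsin to both sides: theta = arcsin(5)

Step 2 applies arcsin to 5. However, arcsin(x) is only defined for x in [-1, 1] because sin(theta) can only produce values in that range. Since |5| > 1, arcsin(5) is undefined. There is no angle whose sine equals 5.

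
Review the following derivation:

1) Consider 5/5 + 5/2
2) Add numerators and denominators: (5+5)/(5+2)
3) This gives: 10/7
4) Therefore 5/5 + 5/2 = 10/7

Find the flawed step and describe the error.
Step 2: Add numerators and denominators: (5+5)/(5+2)

Step 2 incorrectly adds fractions by separately adding numerators and denominators. This is wrong. The correct method requires a common denominator: 5/5 + 5/2 = (5×2 + 5×5)/(5×2) = 35/10 = 7/2. The method used gives 10/7, which is different.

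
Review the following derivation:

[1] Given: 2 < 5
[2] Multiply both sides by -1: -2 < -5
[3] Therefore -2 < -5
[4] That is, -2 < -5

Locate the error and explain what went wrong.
Step 2: Multiply both sides by -1: -2 < -5

Step 2 multiplies both sides by -1 but fails to reverse the inequality sign. When multiplying (or dividing) an inequality by a negative number, the direction must be reversed. Since 2 < 5, we should get -2 > -5, i.e., -2 > -5.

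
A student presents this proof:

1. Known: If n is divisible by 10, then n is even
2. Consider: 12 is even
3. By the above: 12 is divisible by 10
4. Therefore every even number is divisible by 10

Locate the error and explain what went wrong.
Step 3: By the above: 12 is divisible by 10

Step 3 commits the fallacy of affirming the consequent. The known fact 'divisible by 10 → even' does NOT imply 'even → divisible by 10'. That would be the converse, which is false. For example, 12 is even but 12 ÷ 10 = 1.20, which is not an integer.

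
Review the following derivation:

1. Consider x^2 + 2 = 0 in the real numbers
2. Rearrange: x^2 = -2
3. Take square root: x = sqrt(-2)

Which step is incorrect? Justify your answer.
Step 3: Take square root: x = sqrt(-2)

Step 3 takes the square root of -2, which is negative. In the real number system, the square root of a negative number is undefined. The equation x^2 + 2 = 0 has no real solutions. Square roots of negative numbers only exist in the complex numbers.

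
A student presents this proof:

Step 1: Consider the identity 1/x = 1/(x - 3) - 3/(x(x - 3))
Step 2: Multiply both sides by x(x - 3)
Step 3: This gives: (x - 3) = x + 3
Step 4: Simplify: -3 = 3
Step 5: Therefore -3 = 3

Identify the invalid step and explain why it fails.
Step 3: This gives: (x - 3) = x + 3

Step 3 makes a sign error when clearing denominators. Multiplying -3/(x(x - 3)) by x(x - 3) gives -3, not +3. The correct result is (x - 3) = x - 3, which is trivially true, not (x - 3) = x + 3. (Step 1 is a valid identity: 1/(x - 3) - 3/(x(x - 3)) = (x - 3)/(x(x - 3)) = 1/x.)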